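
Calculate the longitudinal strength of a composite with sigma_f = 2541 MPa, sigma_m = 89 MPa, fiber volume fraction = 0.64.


sigma_1 = sigma_f*Vf + sigma_m*(1-Vf) = 2541*0.64 + 89*0.36 = 1658.3 MPa

1658.3 MPa


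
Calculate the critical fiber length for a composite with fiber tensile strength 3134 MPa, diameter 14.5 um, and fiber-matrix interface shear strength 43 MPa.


Lc = sigma_f * d / (2 * tau_i) = 3134 * 14.5 / (2 * 43) = 528.4 um

528.4 um


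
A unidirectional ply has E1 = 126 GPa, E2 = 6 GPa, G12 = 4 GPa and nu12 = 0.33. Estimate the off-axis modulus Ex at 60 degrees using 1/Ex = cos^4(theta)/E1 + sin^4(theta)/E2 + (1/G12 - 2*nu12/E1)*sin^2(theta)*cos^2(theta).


cos^4(60) = 0.0625, sin^4(60) = 0.5625, sin^2(60)*cos^2(60) = 0.1875
1/G12 - 2*nu12/E1 = 1/4 - 2*0.33/126 = 0.244762 GPa^-1
1/Ex = 0.0625/126 + 0.5625/6 + 0.244762*0.1875 = 0.1401389 GPa^-1
Ex = 7.14 GPa

7.14 GPa


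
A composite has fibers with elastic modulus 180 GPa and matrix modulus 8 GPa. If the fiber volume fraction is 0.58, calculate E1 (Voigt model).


E1 = Ef*Vf + Em*(1-Vf) = 180*0.58 + 8*0.42 = 107.76 GPa

107.76 GPa


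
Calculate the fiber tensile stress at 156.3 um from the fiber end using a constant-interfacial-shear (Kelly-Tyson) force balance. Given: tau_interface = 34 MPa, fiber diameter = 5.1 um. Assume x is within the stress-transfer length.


Force balance: sigma_f * (pi*d^2/4) = tau * (pi*d) * x  ->  sigma_f = 4 * tau * x / d
sigma_f = 4 * 34 * 156.3 / 5.1 = 4168.0 MPa

4168.0 MPa


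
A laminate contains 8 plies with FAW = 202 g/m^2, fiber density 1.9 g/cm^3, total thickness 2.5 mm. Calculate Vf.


Vf = n * FAW / (rho_f * h * 1000) = 8 * 202 / (1.9 * 2.5 * 1000) = 0.3402

0.3402


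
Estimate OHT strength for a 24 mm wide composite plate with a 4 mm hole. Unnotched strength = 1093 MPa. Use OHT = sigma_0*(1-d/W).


OHT = sigma_0*(1-d/W) = 1093*(1-4/24) = 910.8 MPa

910.8 MPa


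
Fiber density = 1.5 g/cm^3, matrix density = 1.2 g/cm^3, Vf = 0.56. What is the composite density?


rho_c = rho_f*Vf + rho_m*(1-Vf) = 1.5*0.56 + 1.2*0.44 = 1.368 g/cm^3

1.368 g/cm^3


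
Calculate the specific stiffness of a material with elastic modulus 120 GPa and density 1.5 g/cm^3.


Specific stiffness = E/rho = 120/1.5 = 80.0 GPa/(g/cm^3)

80.0 GPa/(g/cm^3)


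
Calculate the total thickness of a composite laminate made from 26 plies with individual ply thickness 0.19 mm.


h = n * t_ply = 26 * 0.19 = 4.94 mm

4.94 mm


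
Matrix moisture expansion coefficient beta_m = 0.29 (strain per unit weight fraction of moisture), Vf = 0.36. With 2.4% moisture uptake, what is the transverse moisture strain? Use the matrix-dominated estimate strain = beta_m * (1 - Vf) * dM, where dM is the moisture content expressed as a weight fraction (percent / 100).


dM = 2.4/100 = 0.024
strain = beta_m * (1-Vf) * dM = 0.29 * 0.64 * 0.024 = 0.0044544

0.0044544


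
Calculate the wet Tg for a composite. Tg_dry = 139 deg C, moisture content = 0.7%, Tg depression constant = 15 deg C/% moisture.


Tg_wet = Tg_dry - k*moisture = 139 - 15*0.7 = 128.5 deg C

128.5 deg C


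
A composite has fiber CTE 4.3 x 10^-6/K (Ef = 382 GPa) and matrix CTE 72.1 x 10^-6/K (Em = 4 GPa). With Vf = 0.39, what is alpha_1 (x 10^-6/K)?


E1 = Ef*Vf + Em*(1-Vf) = 151.42
alpha_1 = (alpha_f*Ef*Vf + alpha_m*Em*(1-Vf))/E1 = 5.39 x 10^-6/K

5.39 x 10^-6/K


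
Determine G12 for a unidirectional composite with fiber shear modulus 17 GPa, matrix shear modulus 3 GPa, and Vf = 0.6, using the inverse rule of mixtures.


1/G12 = Vf/Gf + (1-Vf)/Gm = 0.6/17 + 0.4/3
G12 = 5.93 GPa

5.93 GPa


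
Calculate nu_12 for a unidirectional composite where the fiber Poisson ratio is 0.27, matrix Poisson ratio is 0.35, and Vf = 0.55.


nu_12 = nu_f*Vf + nu_m*(1-Vf) = 0.27*0.55 + 0.35*0.45 = 0.306

0.306


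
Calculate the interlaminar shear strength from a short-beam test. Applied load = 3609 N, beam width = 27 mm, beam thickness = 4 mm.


ILSS = 3F/(4bh) = 3*3609/(4*27*4) = 25.06 MPa

25.06 MPa


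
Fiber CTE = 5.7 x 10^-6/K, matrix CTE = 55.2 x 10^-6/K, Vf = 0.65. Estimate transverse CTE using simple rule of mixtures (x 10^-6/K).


alpha_2 = alpha_f*Vf + alpha_m*(1-Vf) = 5.7*0.65 + 55.2*0.35 = 23.0 x 10^-6/K

23.0 x 10^-6/K


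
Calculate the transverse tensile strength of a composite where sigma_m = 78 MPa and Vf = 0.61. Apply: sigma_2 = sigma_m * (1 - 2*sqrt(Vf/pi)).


factor = 1 - 2*sqrt(0.61/pi) = 0.1187
sigma_2 = 78 * 0.1187 = 9.26 MPa

9.26 MPa


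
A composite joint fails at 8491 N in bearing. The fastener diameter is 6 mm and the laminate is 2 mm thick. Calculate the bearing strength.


sigma_br = F/(d*h) = 8491/(6*2) = 707.6 MPa

707.6 MPa


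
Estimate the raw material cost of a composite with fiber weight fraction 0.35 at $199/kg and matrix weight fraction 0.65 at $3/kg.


Cost = cost_f*Wf + cost_m*Wm = 199*0.35 + 3*0.65 = $71.6/kg

$71.6/kg


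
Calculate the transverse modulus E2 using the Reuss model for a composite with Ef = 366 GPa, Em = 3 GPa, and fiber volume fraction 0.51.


1/E2 = Vf/Ef + (1-Vf)/Em = 0.51/366 + 0.49/3
E2 = 6.07 GPa

6.07 GPa


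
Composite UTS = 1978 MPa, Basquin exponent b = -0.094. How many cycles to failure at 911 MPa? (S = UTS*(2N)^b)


N = 0.5 * (S/UTS)^(1/b) = 0.5 * (911/1978)^(1/-0.094) = 1909.7172 cycles

1909.7172 cycles


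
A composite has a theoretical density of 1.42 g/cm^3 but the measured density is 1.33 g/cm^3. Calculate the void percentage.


Void% = (rho_theo - rho_actual)/rho_theo * 100 = (1.42 - 1.33)/1.42 * 100 = 6.34%

6.34%


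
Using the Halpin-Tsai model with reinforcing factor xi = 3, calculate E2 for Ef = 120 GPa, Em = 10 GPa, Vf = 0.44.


eta = (Ef/Em - 1)/(Ef/Em + xi) = (12.0 - 1)/(12.0 + 3) = 0.7333
E2 = Em*(1+xi*eta*Vf)/(1-eta*Vf) = 29.06 GPa

29.06 GPa


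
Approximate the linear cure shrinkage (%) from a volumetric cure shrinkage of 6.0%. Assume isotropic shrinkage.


Linear shrinkage ≈ vol_shrink/3 = 6.0/3 = 2.0%

2.0%


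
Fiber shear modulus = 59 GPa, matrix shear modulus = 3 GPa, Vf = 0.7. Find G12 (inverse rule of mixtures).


1/G12 = Vf/Gf + (1-Vf)/Gm = 0.7/59 + 0.3/3
G12 = 8.94 GPa

8.94 GPa


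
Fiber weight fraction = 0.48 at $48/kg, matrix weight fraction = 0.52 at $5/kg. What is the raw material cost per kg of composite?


Cost = cost_f*Wf + cost_m*Wm = 48*0.48 + 5*0.52 = $25.64/kg

$25.64/kg


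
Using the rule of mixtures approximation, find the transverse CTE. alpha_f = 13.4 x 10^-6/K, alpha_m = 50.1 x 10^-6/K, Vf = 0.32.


alpha_2 = alpha_f*Vf + alpha_m*(1-Vf) = 13.4*0.32 + 50.1*0.68 = 38.4 x 10^-6/K

38.4 x 10^-6/K


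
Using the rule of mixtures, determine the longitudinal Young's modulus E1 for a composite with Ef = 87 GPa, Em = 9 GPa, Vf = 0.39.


E1 = Ef*Vf + Em*(1-Vf) = 87*0.39 + 9*0.61 = 39.42 GPa

39.42 GPa


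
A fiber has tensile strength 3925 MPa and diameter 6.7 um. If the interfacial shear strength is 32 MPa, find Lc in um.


Lc = sigma_f * d / (2 * tau_i) = 3925 * 6.7 / (2 * 32) = 410.9 um

410.9 um


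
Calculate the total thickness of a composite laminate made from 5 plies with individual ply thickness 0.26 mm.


h = n * t_ply = 5 * 0.26 = 1.3 mm

1.3 mm


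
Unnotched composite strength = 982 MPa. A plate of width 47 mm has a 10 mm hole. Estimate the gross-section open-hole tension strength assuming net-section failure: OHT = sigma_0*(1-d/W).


OHT = sigma_0*(1-d/W) = 982*(1-10/47) = 773.1 MPa

773.1 MPa


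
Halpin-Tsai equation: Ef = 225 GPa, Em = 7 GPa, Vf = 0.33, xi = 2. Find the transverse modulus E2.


eta = (Ef/Em - 1)/(Ef/Em + xi) = (32.1429 - 1)/(32.1429 + 2) = 0.9121
E2 = Em*(1+xi*eta*Vf)/(1-eta*Vf) = 16.04 GPa

16.04 GPa


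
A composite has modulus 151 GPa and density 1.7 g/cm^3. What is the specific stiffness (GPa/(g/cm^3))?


Specific stiffness = E/rho = 151/1.7 = 88.8 GPa/(g/cm^3)

88.8 GPa/(g/cm^3)


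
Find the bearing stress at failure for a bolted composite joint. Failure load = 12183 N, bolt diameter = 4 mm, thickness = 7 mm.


sigma_br = F/(d*h) = 12183/(4*7) = 435.1 MPa

435.1 MPa


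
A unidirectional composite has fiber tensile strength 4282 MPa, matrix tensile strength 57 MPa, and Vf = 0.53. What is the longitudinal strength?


sigma_1 = sigma_f*Vf + sigma_m*(1-Vf) = 4282*0.53 + 57*0.47 = 2296.3 MPa

2296.3 MPa


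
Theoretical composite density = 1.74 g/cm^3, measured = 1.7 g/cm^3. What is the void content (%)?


Void% = (rho_theo - rho_actual)/rho_theo * 100 = (1.74 - 1.7)/1.74 * 100 = 2.3%

2.3%


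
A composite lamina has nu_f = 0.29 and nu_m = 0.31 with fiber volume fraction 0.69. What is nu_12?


nu_12 = nu_f*Vf + nu_m*(1-Vf) = 0.29*0.69 + 0.31*0.31 = 0.2962

0.2962


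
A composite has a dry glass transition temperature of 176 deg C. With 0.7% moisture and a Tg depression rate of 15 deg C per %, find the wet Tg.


Tg_wet = Tg_dry - k*moisture = 176 - 15*0.7 = 165.5 deg C

165.5 deg C


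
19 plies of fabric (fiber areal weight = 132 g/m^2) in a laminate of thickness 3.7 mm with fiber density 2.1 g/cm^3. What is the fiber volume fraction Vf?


Vf = n * FAW / (rho_f * h * 1000) = 19 * 132 / (2.1 * 3.7 * 1000) = 0.3228

0.3228


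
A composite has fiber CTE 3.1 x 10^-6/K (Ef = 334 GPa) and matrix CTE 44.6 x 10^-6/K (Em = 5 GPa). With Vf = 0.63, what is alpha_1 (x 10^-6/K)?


E1 = Ef*Vf + Em*(1-Vf) = 212.27
alpha_1 = (alpha_f*Ef*Vf + alpha_m*Em*(1-Vf))/E1 = 3.46 x 10^-6/K

3.46 x 10^-6/K


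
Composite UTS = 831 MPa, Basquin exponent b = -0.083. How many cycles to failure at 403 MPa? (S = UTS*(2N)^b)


N = 0.5 * (S/UTS)^(1/b) = 0.5 * (403/831)^(1/-0.083) = 3059.6273 cycles

3059.6273 cycles


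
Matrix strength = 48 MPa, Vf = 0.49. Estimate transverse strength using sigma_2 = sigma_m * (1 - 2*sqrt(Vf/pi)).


factor = 1 - 2*sqrt(0.49/pi) = 0.2101
sigma_2 = 48 * 0.2101 = 10.09 MPa

10.09 MPa


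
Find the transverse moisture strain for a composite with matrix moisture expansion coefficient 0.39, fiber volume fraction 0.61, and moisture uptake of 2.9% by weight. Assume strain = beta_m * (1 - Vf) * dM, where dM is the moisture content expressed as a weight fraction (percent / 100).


dM = 2.9/100 = 0.029
strain = beta_m * (1-Vf) * dM = 0.39 * 0.39 * 0.029 = 0.0044109

0.0044109


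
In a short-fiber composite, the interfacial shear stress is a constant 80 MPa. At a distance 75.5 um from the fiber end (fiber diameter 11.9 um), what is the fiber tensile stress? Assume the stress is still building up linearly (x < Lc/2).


Force balance: sigma_f * (pi*d^2/4) = tau * (pi*d) * x  ->  sigma_f = 4 * tau * x / d
sigma_f = 4 * 80 * 75.5 / 11.9 = 2030.3 MPa

2030.3 MPa


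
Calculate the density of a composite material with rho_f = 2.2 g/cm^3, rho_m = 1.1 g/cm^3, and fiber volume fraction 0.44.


rho_c = rho_f*Vf + rho_m*(1-Vf) = 2.2*0.44 + 1.1*0.56 = 1.584 g/cm^3

1.584 g/cm^3


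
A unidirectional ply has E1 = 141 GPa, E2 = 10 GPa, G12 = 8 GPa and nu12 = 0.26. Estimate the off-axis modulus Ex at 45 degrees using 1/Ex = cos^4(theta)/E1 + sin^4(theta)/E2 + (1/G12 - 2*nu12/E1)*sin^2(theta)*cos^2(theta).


cos^4(45) = 0.25, sin^4(45) = 0.25, sin^2(45)*cos^2(45) = 0.25
1/G12 - 2*nu12/E1 = 1/8 - 2*0.26/141 = 0.121312 GPa^-1
1/Ex = 0.25/141 + 0.25/10 + 0.121312*0.25 = 0.0571011 GPa^-1
Ex = 17.51 GPa

17.51 GPa


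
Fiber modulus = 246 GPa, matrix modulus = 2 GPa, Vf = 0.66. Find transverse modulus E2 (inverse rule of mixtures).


1/E2 = Vf/Ef + (1-Vf)/Em = 0.66/246 + 0.34/2
E2 = 5.79 GPa

5.79 GPa


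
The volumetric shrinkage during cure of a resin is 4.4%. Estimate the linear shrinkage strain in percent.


Linear shrinkage ≈ vol_shrink/3 = 4.4/3 = 1.467%

1.467%


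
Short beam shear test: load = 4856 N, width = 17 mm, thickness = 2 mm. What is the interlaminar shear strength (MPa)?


ILSS = 3F/(4bh) = 3*4856/(4*17*2) = 107.12 MPa

107.12 MPa


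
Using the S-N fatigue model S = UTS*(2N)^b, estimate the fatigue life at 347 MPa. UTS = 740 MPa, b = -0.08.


N = 0.5 * (S/UTS)^(1/b) = 0.5 * (347/740)^(1/-0.08) = 6460.2313 cycles

6460.2313 cycles


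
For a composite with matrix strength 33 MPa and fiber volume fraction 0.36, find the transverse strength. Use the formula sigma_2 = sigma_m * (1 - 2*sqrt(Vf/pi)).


factor = 1 - 2*sqrt(0.36/pi) = 0.323
sigma_2 = 33 * 0.323 = 10.66 MPa

10.66 MPa


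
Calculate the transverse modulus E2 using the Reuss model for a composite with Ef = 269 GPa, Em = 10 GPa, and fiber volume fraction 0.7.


1/E2 = Vf/Ef + (1-Vf)/Em = 0.7/269 + 0.3/10
E2 = 30.67 GPa

30.67 GPa


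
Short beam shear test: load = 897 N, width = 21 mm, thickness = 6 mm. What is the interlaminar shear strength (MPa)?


ILSS = 3F/(4bh) = 3*897/(4*21*6) = 5.34 MPa

5.34 MPa


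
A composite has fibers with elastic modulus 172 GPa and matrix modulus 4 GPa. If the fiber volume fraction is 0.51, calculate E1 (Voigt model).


E1 = Ef*Vf + Em*(1-Vf) = 172*0.51 + 4*0.49 = 89.68 GPa

89.68 GPa


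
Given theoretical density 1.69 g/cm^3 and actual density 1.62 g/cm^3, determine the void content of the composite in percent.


Void% = (rho_theo - rho_actual)/rho_theo * 100 = (1.69 - 1.62)/1.69 * 100 = 4.14%

4.14%


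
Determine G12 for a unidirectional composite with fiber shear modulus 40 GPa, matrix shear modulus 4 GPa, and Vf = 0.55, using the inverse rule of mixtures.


1/G12 = Vf/Gf + (1-Vf)/Gm = 0.55/40 + 0.45/4
G12 = 7.92 GPa

7.92 GPa


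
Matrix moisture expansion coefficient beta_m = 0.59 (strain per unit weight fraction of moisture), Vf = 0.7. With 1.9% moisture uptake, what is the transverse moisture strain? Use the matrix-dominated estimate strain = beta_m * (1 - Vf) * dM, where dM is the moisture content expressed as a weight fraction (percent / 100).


dM = 1.9/100 = 0.019
strain = beta_m * (1-Vf) * dM = 0.59 * 0.3 * 0.019 = 0.003363

0.003363


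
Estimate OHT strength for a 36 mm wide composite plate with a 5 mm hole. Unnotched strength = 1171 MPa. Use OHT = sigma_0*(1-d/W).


OHT = sigma_0*(1-d/W) = 1171*(1-5/36) = 1008.4 MPa

1008.4 MPa


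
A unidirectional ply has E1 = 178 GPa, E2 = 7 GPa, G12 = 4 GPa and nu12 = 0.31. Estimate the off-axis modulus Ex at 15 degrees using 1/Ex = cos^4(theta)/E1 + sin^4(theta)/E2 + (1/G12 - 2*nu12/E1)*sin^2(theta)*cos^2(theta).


cos^4(15) = 0.870513, sin^4(15) = 0.004487, sin^2(15)*cos^2(15) = 0.0625
1/G12 - 2*nu12/E1 = 1/4 - 2*0.31/178 = 0.246517 GPa^-1
1/Ex = 0.870513/178 + 0.004487/7 + 0.246517*0.0625 = 0.0209389 GPa^-1
Ex = 47.76 GPa

47.76 GPa


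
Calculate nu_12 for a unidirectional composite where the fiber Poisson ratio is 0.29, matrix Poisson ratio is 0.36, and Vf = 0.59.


nu_12 = nu_f*Vf + nu_m*(1-Vf) = 0.29*0.59 + 0.36*0.41 = 0.3187

0.3187


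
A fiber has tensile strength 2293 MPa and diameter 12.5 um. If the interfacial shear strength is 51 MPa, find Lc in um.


Lc = sigma_f * d / (2 * tau_i) = 2293 * 12.5 / (2 * 51) = 281.0 um

281.0 um


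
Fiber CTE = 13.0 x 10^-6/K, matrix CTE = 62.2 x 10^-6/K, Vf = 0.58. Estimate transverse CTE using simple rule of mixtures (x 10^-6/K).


alpha_2 = alpha_f*Vf + alpha_m*(1-Vf) = 13.0*0.58 + 62.2*0.42 = 33.7 x 10^-6/K

33.7 x 10^-6/K


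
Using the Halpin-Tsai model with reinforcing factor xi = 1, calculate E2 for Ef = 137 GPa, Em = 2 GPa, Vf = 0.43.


eta = (Ef/Em - 1)/(Ef/Em + xi) = (68.5 - 1)/(68.5 + 1) = 0.9712
E2 = Em*(1+xi*eta*Vf)/(1-eta*Vf) = 4.87 GPa

4.87 GPa


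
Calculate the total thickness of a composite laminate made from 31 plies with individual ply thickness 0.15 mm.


h = n * t_ply = 31 * 0.15 = 4.65 mm

4.65 mm


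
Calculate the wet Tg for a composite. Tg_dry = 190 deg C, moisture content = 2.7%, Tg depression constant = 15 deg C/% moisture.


Tg_wet = Tg_dry - k*moisture = 190 - 15*2.7 = 149.5 deg C

149.5 deg C


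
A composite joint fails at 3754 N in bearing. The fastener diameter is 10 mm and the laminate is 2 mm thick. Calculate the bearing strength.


sigma_br = F/(d*h) = 3754/(10*2) = 187.7 MPa

187.7 MPa


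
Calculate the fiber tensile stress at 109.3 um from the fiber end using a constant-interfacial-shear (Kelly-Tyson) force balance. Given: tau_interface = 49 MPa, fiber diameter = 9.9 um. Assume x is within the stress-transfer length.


Force balance: sigma_f * (pi*d^2/4) = tau * (pi*d) * x  ->  sigma_f = 4 * tau * x / d
sigma_f = 4 * 49 * 109.3 / 9.9 = 2163.9 MPa

2163.9 MPa


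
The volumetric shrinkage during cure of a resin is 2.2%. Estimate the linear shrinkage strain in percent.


Linear shrinkage ≈ vol_shrink/3 = 2.2/3 = 0.733%

0.733%


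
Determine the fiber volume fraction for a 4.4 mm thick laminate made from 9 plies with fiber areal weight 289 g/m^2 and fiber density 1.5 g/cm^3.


Vf = n * FAW / (rho_f * h * 1000) = 9 * 289 / (1.5 * 4.4 * 1000) = 0.3941

0.3941


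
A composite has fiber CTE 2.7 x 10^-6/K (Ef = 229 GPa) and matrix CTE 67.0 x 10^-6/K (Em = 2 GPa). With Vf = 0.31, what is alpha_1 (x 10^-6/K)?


E1 = Ef*Vf + Em*(1-Vf) = 72.37
alpha_1 = (alpha_f*Ef*Vf + alpha_m*Em*(1-Vf))/E1 = 3.93 x 10^-6/K

3.93 x 10^-6/K


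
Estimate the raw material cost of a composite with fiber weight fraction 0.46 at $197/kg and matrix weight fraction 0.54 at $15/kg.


Cost = cost_f*Wf + cost_m*Wm = 197*0.46 + 15*0.54 = $98.72/kg

$98.72/kg


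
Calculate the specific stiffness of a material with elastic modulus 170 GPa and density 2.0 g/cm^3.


Specific stiffness = E/rho = 170/2.0 = 85.0 GPa/(g/cm^3)

85.0 GPa/(g/cm^3)


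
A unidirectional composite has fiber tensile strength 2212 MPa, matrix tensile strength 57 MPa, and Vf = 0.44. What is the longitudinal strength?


sigma_1 = sigma_f*Vf + sigma_m*(1-Vf) = 2212*0.44 + 57*0.56 = 1005.2 MPa

1005.2 MPa


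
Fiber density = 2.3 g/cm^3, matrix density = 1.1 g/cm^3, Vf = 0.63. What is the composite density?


rho_c = rho_f*Vf + rho_m*(1-Vf) = 2.3*0.63 + 1.1*0.37 = 1.856 g/cm^3

1.856 g/cm^3


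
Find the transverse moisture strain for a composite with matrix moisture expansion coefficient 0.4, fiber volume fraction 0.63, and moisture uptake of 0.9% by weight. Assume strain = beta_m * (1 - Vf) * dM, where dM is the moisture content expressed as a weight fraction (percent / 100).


dM = 0.9/100 = 0.009
strain = beta_m * (1-Vf) * dM = 0.4 * 0.37 * 0.009 = 0.001332

0.001332


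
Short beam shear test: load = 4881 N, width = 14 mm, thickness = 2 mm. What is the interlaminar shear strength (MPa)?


ILSS = 3F/(4bh) = 3*4881/(4*14*2) = 130.74 MPa

130.74 MPa


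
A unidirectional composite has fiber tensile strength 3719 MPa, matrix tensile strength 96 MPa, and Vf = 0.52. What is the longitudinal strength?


sigma_1 = sigma_f*Vf + sigma_m*(1-Vf) = 3719*0.52 + 96*0.48 = 1980.0 MPa

1980.0 MPa


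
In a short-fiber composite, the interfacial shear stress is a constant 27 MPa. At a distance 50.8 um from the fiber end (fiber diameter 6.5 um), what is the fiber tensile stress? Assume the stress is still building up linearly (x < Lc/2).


Force balance: sigma_f * (pi*d^2/4) = tau * (pi*d) * x  ->  sigma_f = 4 * tau * x / d
sigma_f = 4 * 27 * 50.8 / 6.5 = 844.1 MPa

844.1 MPa


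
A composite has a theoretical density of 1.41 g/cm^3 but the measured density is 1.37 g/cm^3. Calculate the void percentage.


Void% = (rho_theo - rho_actual)/rho_theo * 100 = (1.41 - 1.37)/1.41 * 100 = 2.84%

2.84%


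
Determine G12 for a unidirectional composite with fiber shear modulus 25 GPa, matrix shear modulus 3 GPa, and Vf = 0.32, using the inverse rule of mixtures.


1/G12 = Vf/Gf + (1-Vf)/Gm = 0.32/25 + 0.68/3
G12 = 4.18 GPa

4.18 GPa


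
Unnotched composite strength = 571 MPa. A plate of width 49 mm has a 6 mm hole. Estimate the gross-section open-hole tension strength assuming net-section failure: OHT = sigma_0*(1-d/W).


OHT = sigma_0*(1-d/W) = 571*(1-6/49) = 501.1 MPa

501.1 MPa


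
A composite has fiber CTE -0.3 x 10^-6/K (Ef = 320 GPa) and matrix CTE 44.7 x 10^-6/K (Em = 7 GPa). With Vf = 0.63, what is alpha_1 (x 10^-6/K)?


E1 = Ef*Vf + Em*(1-Vf) = 204.19
alpha_1 = (alpha_f*Ef*Vf + alpha_m*Em*(1-Vf))/E1 = 0.27 x 10^-6/K

0.27 x 10^-6/K


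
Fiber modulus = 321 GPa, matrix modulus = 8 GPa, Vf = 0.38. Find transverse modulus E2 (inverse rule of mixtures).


1/E2 = Vf/Ef + (1-Vf)/Em = 0.38/321 + 0.62/8
E2 = 12.71 GPa

12.71 GPa


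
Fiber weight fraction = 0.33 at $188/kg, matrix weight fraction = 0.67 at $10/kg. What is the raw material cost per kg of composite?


Cost = cost_f*Wf + cost_m*Wm = 188*0.33 + 10*0.67 = $68.74/kg

$68.74/kg


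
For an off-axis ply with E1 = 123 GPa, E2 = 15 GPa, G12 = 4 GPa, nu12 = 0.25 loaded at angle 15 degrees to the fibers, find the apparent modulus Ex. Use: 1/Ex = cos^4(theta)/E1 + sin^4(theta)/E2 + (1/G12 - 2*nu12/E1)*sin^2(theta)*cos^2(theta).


cos^4(15) = 0.870513, sin^4(15) = 0.004487, sin^2(15)*cos^2(15) = 0.0625
1/G12 - 2*nu12/E1 = 1/4 - 2*0.25/123 = 0.245935 GPa^-1
1/Ex = 0.870513/123 + 0.004487/15 + 0.245935*0.0625 = 0.0227474 GPa^-1
Ex = 43.96 GPa

43.96 GPa


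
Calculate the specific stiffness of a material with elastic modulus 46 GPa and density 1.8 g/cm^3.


Specific stiffness = E/rho = 46/1.8 = 25.6 GPa/(g/cm^3)

25.6 GPa/(g/cm^3)


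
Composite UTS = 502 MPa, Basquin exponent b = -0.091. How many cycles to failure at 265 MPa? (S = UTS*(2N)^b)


N = 0.5 * (S/UTS)^(1/b) = 0.5 * (265/502)^(1/-0.091) = 559.7026 cycles

559.7026 cycles


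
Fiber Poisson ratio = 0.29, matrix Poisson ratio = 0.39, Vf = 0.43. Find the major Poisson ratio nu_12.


nu_12 = nu_f*Vf + nu_m*(1-Vf) = 0.29*0.43 + 0.39*0.57 = 0.347

0.347


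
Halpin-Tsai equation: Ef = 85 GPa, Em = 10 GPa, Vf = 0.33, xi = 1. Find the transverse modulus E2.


eta = (Ef/Em - 1)/(Ef/Em + xi) = (8.5 - 1)/(8.5 + 1) = 0.7895
E2 = Em*(1+xi*eta*Vf)/(1-eta*Vf) = 17.05 GPa

17.05 GPa


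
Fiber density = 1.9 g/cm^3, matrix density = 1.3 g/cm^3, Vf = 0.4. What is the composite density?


rho_c = rho_f*Vf + rho_m*(1-Vf) = 1.9*0.4 + 1.3*0.6 = 1.54 g/cm^3

1.54 g/cm^3


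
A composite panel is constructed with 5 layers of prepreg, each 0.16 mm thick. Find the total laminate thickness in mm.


h = n * t_ply = 5 * 0.16 = 0.8 mm

0.8 mm


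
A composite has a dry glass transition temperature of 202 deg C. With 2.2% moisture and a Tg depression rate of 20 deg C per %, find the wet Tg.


Tg_wet = Tg_dry - k*moisture = 202 - 20*2.2 = 158.0 deg C

158.0 deg C


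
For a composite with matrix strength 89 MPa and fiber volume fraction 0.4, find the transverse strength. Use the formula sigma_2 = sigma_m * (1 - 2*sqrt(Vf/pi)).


factor = 1 - 2*sqrt(0.4/pi) = 0.2864
sigma_2 = 89 * 0.2864 = 25.49 MPa

25.49 MPa


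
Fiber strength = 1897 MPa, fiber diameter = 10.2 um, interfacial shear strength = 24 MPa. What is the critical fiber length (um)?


Lc = sigma_f * d / (2 * tau_i) = 1897 * 10.2 / (2 * 24) = 403.1 um

403.1 um


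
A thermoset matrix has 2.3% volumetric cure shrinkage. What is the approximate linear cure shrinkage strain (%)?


Linear shrinkage ≈ vol_shrink/3 = 2.3/3 = 0.767%

0.767%


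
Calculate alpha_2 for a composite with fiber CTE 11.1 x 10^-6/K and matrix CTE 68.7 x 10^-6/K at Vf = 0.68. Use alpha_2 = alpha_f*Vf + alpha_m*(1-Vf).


alpha_2 = alpha_f*Vf + alpha_m*(1-Vf) = 11.1*0.68 + 68.7*0.32 = 29.5 x 10^-6/K

29.5 x 10^-6/K


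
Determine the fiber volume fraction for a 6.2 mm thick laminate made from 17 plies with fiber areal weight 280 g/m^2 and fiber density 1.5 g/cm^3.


Vf = n * FAW / (rho_f * h * 1000) = 17 * 280 / (1.5 * 6.2 * 1000) = 0.5118

0.5118


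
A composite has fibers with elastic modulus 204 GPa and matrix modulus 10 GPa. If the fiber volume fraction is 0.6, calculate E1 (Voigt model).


E1 = Ef*Vf + Em*(1-Vf) = 204*0.6 + 10*0.4 = 126.4 GPa

126.4 GPa


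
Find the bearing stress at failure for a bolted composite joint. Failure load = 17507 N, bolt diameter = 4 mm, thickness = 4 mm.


sigma_br = F/(d*h) = 17507/(4*4) = 1094.2 MPa

1094.2 MPa


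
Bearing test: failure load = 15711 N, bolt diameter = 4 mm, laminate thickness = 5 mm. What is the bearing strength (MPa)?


sigma_br = F/(d*h) = 15711/(4*5) = 785.6 MPa

785.6 MPa


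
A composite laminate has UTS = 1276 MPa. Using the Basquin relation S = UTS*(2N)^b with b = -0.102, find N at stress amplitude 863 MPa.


N = 0.5 * (S/UTS)^(1/b) = 0.5 * (863/1276)^(1/-0.102) = 23.1242 cycles

23.1242 cycles


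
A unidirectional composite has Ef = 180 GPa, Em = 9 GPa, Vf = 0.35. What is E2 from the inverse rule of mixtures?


1/E2 = Vf/Ef + (1-Vf)/Em = 0.35/180 + 0.65/9
E2 = 13.48 GPa

13.48 GPa


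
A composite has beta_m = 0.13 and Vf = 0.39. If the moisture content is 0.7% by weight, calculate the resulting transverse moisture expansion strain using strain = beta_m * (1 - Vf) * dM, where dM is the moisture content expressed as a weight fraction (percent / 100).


dM = 0.7/100 = 0.007
strain = beta_m * (1-Vf) * dM = 0.13 * 0.61 * 0.007 = 0.0005551

0.0005551


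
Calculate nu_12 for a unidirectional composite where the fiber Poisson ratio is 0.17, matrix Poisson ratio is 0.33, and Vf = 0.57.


nu_12 = nu_f*Vf + nu_m*(1-Vf) = 0.17*0.57 + 0.33*0.43 = 0.2388

0.2388


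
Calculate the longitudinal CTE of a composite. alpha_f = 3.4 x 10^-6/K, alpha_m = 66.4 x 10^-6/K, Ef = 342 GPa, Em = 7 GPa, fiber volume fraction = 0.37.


E1 = Ef*Vf + Em*(1-Vf) = 130.95
alpha_1 = (alpha_f*Ef*Vf + alpha_m*Em*(1-Vf))/E1 = 5.52 x 10^-6/K

5.52 x 10^-6/K


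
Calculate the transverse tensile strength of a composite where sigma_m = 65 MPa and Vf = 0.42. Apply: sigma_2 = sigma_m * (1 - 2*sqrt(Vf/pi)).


factor = 1 - 2*sqrt(0.42/pi) = 0.2687
sigma_2 = 65 * 0.2687 = 17.47 MPa

17.47 MPa


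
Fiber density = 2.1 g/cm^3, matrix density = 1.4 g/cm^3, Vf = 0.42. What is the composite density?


rho_c = rho_f*Vf + rho_m*(1-Vf) = 2.1*0.42 + 1.4*0.58 = 1.694 g/cm^3

1.694 g/cm^3


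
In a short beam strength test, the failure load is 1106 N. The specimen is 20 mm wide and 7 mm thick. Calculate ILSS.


ILSS = 3F/(4bh) = 3*1106/(4*20*7) = 5.93 MPa

5.93 MPa


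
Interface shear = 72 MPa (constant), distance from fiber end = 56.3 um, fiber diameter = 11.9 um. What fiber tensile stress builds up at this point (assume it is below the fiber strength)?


Force balance: sigma_f * (pi*d^2/4) = tau * (pi*d) * x  ->  sigma_f = 4 * tau * x / d
sigma_f = 4 * 72 * 56.3 / 11.9 = 1362.6 MPa

1362.6 MPa


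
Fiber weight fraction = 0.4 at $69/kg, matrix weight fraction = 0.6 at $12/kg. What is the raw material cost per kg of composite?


Cost = cost_f*Wf + cost_m*Wm = 69*0.4 + 12*0.6 = $34.8/kg

$34.8/kg


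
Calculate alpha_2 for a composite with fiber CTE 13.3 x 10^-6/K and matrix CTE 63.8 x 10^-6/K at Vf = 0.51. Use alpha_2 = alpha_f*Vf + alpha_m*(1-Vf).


alpha_2 = alpha_f*Vf + alpha_m*(1-Vf) = 13.3*0.51 + 63.8*0.49 = 38.0 x 10^-6/K

38.0 x 10^-6/K


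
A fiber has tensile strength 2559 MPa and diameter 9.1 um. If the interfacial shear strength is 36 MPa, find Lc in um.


Lc = sigma_f * d / (2 * tau_i) = 2559 * 9.1 / (2 * 36) = 323.4 um

323.4 um


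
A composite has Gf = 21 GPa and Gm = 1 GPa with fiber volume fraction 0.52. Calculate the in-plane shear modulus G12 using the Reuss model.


1/G12 = Vf/Gf + (1-Vf)/Gm = 0.52/21 + 0.48/1
G12 = 1.98 GPa

1.98 GPa


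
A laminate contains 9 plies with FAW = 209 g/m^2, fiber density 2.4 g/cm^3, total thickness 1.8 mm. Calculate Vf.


Vf = n * FAW / (rho_f * h * 1000) = 9 * 209 / (2.4 * 1.8 * 1000) = 0.4354

0.4354


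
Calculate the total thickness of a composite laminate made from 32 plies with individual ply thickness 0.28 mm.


h = n * t_ply = 32 * 0.28 = 8.96 mm

8.96 mm


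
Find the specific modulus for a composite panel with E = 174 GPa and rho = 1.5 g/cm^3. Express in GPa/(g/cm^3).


Specific stiffness = E/rho = 174/1.5 = 116.0 GPa/(g/cm^3)

116.0 GPa/(g/cm^3)


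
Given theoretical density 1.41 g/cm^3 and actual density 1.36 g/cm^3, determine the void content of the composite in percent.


Void% = (rho_theo - rho_actual)/rho_theo * 100 = (1.41 - 1.36)/1.41 * 100 = 3.55%

3.55%


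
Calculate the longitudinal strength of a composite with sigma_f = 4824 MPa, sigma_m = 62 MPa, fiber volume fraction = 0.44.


sigma_1 = sigma_f*Vf + sigma_m*(1-Vf) = 4824*0.44 + 62*0.56 = 2157.3 MPa

2157.3 MPa


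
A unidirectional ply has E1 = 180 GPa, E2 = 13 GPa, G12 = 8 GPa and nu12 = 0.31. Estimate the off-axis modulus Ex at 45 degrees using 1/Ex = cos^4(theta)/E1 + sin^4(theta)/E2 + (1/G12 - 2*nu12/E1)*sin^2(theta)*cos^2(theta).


cos^4(45) = 0.25, sin^4(45) = 0.25, sin^2(45)*cos^2(45) = 0.25
1/G12 - 2*nu12/E1 = 1/8 - 2*0.31/180 = 0.121556 GPa^-1
1/Ex = 0.25/180 + 0.25/13 + 0.121556*0.25 = 0.0510085 GPa^-1
Ex = 19.6 GPa

19.6 GPa


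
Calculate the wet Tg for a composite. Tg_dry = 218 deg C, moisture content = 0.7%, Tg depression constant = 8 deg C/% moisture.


Tg_wet = Tg_dry - k*moisture = 218 - 8*0.7 = 212.4 deg C

212.4 deg C


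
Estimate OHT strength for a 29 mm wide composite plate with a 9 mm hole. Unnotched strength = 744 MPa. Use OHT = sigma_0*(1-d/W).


OHT = sigma_0*(1-d/W) = 744*(1-9/29) = 513.1 MPa

513.1 MPa


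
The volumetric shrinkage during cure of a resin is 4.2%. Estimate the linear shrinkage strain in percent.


Linear shrinkage ≈ vol_shrink/3 = 4.2/3 = 1.4%

1.4%


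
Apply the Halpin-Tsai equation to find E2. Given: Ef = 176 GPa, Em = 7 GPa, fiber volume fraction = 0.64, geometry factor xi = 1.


eta = (Ef/Em - 1)/(Ef/Em + xi) = (25.1429 - 1)/(25.1429 + 1) = 0.9235
E2 = Em*(1+xi*eta*Vf)/(1-eta*Vf) = 27.23 GPa

27.23 GPa


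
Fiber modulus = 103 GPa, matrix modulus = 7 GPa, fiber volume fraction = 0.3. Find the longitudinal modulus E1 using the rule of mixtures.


E1 = Ef*Vf + Em*(1-Vf) = 103*0.3 + 7*0.7 = 35.8 GPa

35.8 GPa


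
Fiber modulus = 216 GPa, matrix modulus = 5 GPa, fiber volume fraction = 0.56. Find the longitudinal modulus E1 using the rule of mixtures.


E1 = Ef*Vf + Em*(1-Vf) = 216*0.56 + 5*0.44 = 123.16 GPa

123.16 GPa


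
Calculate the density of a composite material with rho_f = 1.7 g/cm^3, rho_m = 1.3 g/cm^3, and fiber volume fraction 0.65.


rho_c = rho_f*Vf + rho_m*(1-Vf) = 1.7*0.65 + 1.3*0.35 = 1.56 g/cm^3

1.56 g/cm^3


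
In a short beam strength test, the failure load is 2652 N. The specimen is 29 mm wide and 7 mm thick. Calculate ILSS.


ILSS = 3F/(4bh) = 3*2652/(4*29*7) = 9.8 MPa

9.8 MPa


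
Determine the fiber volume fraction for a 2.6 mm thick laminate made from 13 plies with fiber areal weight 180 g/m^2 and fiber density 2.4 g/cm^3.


Vf = n * FAW / (rho_f * h * 1000) = 13 * 180 / (2.4 * 2.6 * 1000) = 0.375

0.375


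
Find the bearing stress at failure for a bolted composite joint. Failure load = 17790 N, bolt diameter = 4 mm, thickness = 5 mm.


sigma_br = F/(d*h) = 17790/(4*5) = 889.5 MPa

889.5 MPa


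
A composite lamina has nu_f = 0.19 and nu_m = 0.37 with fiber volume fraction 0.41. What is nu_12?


nu_12 = nu_f*Vf + nu_m*(1-Vf) = 0.19*0.41 + 0.37*0.59 = 0.2962

0.2962


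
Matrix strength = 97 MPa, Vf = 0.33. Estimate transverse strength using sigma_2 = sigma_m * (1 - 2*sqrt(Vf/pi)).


factor = 1 - 2*sqrt(0.33/pi) = 0.3518
sigma_2 = 97 * 0.3518 = 34.12 MPa

34.12 MPa


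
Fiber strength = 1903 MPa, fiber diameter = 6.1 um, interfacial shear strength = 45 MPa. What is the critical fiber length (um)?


Lc = sigma_f * d / (2 * tau_i) = 1903 * 6.1 / (2 * 45) = 129.0 um

129.0 um


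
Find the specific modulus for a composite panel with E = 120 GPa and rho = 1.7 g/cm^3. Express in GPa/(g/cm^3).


Specific stiffness = E/rho = 120/1.7 = 70.6 GPa/(g/cm^3)

70.6 GPa/(g/cm^3)


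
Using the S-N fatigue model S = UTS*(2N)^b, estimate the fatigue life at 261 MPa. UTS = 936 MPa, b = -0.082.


N = 0.5 * (S/UTS)^(1/b) = 0.5 * (261/936)^(1/-0.082) = 2.9028e+06 cycles

2.9028e+06 cycles


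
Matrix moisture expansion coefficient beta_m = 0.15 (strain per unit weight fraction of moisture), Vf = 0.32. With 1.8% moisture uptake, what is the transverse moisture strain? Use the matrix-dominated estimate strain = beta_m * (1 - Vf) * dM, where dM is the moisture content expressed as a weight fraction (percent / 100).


dM = 1.8/100 = 0.018
strain = beta_m * (1-Vf) * dM = 0.15 * 0.68 * 0.018 = 0.001836

0.001836


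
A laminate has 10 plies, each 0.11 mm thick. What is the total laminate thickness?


h = n * t_ply = 10 * 0.11 = 1.1 mm

1.1 mm


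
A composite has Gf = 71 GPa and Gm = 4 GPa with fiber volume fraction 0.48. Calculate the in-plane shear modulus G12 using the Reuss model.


1/G12 = Vf/Gf + (1-Vf)/Gm = 0.48/71 + 0.52/4
G12 = 7.31 GPa

7.31 GPa


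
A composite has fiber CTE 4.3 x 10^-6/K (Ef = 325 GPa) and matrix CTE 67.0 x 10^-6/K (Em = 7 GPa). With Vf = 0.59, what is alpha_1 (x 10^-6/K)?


E1 = Ef*Vf + Em*(1-Vf) = 194.62
alpha_1 = (alpha_f*Ef*Vf + alpha_m*Em*(1-Vf))/E1 = 5.22 x 10^-6/K

5.22 x 10^-6/K


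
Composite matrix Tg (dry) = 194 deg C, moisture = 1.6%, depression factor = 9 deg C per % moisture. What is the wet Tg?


Tg_wet = Tg_dry - k*moisture = 194 - 9*1.6 = 179.6 deg C

179.6 deg C


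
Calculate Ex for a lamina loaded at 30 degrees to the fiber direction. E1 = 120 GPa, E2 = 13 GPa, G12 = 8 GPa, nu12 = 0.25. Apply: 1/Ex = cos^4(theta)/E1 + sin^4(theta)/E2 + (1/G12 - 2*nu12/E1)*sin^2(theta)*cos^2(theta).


cos^4(30) = 0.5625, sin^4(30) = 0.0625, sin^2(30)*cos^2(30) = 0.1875
1/G12 - 2*nu12/E1 = 1/8 - 2*0.25/120 = 0.120833 GPa^-1
1/Ex = 0.5625/120 + 0.0625/13 + 0.120833*0.1875 = 0.0321514 GPa^-1
Ex = 31.1 GPa

31.1 GPa


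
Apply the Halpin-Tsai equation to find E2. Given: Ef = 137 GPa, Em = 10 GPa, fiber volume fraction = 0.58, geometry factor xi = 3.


eta = (Ef/Em - 1)/(Ef/Em + xi) = (13.7 - 1)/(13.7 + 3) = 0.7605
E2 = Em*(1+xi*eta*Vf)/(1-eta*Vf) = 41.57 GPa

41.57 GPa


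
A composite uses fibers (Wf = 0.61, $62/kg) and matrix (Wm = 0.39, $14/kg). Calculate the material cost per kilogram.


Cost = cost_f*Wf + cost_m*Wm = 62*0.61 + 14*0.39 = $43.28/kg

$43.28/kg


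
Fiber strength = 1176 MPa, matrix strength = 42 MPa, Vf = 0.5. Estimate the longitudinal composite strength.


sigma_1 = sigma_f*Vf + sigma_m*(1-Vf) = 1176*0.5 + 42*0.5 = 609.0 MPa

609.0 MPa


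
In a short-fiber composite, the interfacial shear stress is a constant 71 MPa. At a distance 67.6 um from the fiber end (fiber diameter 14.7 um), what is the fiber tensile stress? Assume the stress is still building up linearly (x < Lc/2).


Force balance: sigma_f * (pi*d^2/4) = tau * (pi*d) * x  ->  sigma_f = 4 * tau * x / d
sigma_f = 4 * 71 * 67.6 / 14.7 = 1306.0 MPa

1306.0 MPa


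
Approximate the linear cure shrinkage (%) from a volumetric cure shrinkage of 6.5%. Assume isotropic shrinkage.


Linear shrinkage ≈ vol_shrink/3 = 6.5/3 = 2.167%

2.167%


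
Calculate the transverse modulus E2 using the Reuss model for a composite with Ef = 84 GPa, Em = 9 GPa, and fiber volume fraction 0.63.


1/E2 = Vf/Ef + (1-Vf)/Em = 0.63/84 + 0.37/9
E2 = 20.57 GPa

20.57 GPa


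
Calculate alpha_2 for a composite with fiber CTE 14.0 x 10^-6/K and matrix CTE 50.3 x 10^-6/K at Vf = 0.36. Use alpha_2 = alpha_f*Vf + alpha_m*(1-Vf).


alpha_2 = alpha_f*Vf + alpha_m*(1-Vf) = 14.0*0.36 + 50.3*0.64 = 37.2 x 10^-6/K

37.2 x 10^-6/K


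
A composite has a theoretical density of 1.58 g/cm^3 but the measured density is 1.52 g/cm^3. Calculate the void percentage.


Void% = (rho_theo - rho_actual)/rho_theo * 100 = (1.58 - 1.52)/1.58 * 100 = 3.8%

3.8%


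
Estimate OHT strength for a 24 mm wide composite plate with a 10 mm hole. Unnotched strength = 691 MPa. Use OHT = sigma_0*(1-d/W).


OHT = sigma_0*(1-d/W) = 691*(1-10/24) = 403.1 MPa

403.1 MPa


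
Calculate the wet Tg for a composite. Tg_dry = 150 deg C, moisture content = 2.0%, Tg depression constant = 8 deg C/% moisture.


Tg_wet = Tg_dry - k*moisture = 150 - 8*2.0 = 134.0 deg C

134.0 deg C


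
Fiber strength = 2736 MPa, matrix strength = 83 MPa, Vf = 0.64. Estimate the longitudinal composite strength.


sigma_1 = sigma_f*Vf + sigma_m*(1-Vf) = 2736*0.64 + 83*0.36 = 1780.9 MPa

1780.9 MPa


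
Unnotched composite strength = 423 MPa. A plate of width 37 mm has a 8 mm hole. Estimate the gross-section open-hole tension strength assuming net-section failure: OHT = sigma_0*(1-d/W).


OHT = sigma_0*(1-d/W) = 423*(1-8/37) = 331.5 MPa

331.5 MPa


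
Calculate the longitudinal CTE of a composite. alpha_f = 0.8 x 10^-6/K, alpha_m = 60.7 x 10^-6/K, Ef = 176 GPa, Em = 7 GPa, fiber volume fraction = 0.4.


E1 = Ef*Vf + Em*(1-Vf) = 74.6
alpha_1 = (alpha_f*Ef*Vf + alpha_m*Em*(1-Vf))/E1 = 4.17 x 10^-6/K

4.17 x 10^-6/K


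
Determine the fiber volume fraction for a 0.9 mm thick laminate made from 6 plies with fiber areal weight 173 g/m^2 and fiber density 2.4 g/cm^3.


Vf = n * FAW / (rho_f * h * 1000) = 6 * 173 / (2.4 * 0.9 * 1000) = 0.4806

0.4806


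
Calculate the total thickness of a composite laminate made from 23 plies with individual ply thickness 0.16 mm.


h = n * t_ply = 23 * 0.16 = 3.68 mm

3.68 mm


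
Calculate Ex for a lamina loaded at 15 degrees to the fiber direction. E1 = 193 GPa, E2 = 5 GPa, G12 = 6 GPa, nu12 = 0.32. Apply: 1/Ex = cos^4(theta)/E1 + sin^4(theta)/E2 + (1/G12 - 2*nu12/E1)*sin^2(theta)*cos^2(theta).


cos^4(15) = 0.870513, sin^4(15) = 0.004487, sin^2(15)*cos^2(15) = 0.0625
1/G12 - 2*nu12/E1 = 1/6 - 2*0.32/193 = 0.163351 GPa^-1
1/Ex = 0.870513/193 + 0.004487/5 + 0.163351*0.0625 = 0.0156173 GPa^-1
Ex = 64.03 GPa

64.03 GPa


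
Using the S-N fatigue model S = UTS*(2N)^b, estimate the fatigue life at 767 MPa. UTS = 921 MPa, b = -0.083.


N = 0.5 * (S/UTS)^(1/b) = 0.5 * (767/921)^(1/-0.083) = 4.5328 cycles

4.5328 cycles


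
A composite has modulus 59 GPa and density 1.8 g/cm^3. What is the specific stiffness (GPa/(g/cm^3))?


Specific stiffness = E/rho = 59/1.8 = 32.8 GPa/(g/cm^3)

32.8 GPa/(g/cm^3)


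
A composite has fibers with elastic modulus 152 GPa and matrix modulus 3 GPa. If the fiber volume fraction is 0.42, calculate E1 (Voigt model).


E1 = Ef*Vf + Em*(1-Vf) = 152*0.42 + 3*0.58 = 65.58 GPa

65.58 GPa


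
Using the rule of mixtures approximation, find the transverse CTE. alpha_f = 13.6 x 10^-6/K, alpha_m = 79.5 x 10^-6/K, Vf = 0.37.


alpha_2 = alpha_f*Vf + alpha_m*(1-Vf) = 13.6*0.37 + 79.5*0.63 = 55.1 x 10^-6/K

55.1 x 10^-6/K


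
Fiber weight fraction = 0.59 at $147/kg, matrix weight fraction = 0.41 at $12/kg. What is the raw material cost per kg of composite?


Cost = cost_f*Wf + cost_m*Wm = 147*0.59 + 12*0.41 = $91.65/kg

$91.65/kg


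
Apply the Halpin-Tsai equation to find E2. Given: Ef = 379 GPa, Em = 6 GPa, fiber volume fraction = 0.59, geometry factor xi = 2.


eta = (Ef/Em - 1)/(Ef/Em + xi) = (63.1667 - 1)/(63.1667 + 2) = 0.954
E2 = Em*(1+xi*eta*Vf)/(1-eta*Vf) = 29.17 GPa

29.17 GPa


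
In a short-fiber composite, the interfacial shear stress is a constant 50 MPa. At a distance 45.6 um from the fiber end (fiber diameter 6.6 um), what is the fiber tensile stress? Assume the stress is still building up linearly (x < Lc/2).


Force balance: sigma_f * (pi*d^2/4) = tau * (pi*d) * x  ->  sigma_f = 4 * tau * x / d
sigma_f = 4 * 50 * 45.6 / 6.6 = 1381.8 MPa

1381.8 MPa


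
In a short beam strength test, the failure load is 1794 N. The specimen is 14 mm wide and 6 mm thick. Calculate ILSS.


ILSS = 3F/(4bh) = 3*1794/(4*14*6) = 16.02 MPa

16.02 MPa
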